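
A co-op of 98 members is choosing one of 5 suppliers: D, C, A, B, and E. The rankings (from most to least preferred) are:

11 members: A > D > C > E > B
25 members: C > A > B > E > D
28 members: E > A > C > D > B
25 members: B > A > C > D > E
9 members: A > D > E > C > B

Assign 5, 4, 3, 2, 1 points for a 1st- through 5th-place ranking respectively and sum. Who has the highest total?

A

D: 11·4 + 25·1 + 28·2 + 25·2 + 9·4 = 211
C: 11·3 + 25·5 + 28·3 + 25·3 + 9·2 = 335
A: 11·5 + 25·4 + 28·4 + 25·4 + 9·5 = 412
B: 11·1 + 25·3 + 28·1 + 25·5 + 9·1 = 248
E: 11·2 + 25·2 + 28·5 + 25·1 + 9·3 = 264
A has the highest Borda score (412).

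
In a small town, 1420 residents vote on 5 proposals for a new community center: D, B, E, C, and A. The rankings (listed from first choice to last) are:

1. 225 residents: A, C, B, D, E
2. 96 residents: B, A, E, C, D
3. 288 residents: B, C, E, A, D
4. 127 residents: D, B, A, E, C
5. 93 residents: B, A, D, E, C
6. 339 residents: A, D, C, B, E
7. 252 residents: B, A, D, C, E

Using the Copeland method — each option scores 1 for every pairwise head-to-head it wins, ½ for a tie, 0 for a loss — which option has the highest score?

D: beats E and C; loses to B and A → score 2.
B: beats D, E, C, and A → score 4.
E: loses to D, B, C, and A → score 0.
C: beats E; loses to D, B, and A → score 1.
A: beats D, E, and C; loses to B → score 3.
B has the best pairwise record.

B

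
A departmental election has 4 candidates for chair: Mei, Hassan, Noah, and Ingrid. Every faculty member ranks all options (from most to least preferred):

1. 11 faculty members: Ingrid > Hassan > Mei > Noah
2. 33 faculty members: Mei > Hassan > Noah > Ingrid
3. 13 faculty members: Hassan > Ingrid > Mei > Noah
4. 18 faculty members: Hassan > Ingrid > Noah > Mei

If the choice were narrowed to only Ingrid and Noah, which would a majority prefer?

Voters preferring Ingrid to Noah: 42; preferring Noah to Ingrid: 33.
Ingrid wins the head-to-head.

Ingrid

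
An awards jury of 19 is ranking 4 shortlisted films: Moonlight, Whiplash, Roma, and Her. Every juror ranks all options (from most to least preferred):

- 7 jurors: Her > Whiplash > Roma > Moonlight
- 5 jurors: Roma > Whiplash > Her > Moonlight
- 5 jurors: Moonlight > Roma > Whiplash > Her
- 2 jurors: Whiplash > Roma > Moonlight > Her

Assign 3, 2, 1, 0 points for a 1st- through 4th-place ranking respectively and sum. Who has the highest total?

Roma

Moonlight: 7·0 + 5·0 + 5·3 + 2·1 = 17
Whiplash: 7·2 + 5·2 + 5·1 + 2·3 = 35
Roma: 7·1 + 5·3 + 5·2 + 2·2 = 36
Her: 7·3 + 5·1 + 5·0 + 2·0 = 26
Roma has the highest Borda score (36).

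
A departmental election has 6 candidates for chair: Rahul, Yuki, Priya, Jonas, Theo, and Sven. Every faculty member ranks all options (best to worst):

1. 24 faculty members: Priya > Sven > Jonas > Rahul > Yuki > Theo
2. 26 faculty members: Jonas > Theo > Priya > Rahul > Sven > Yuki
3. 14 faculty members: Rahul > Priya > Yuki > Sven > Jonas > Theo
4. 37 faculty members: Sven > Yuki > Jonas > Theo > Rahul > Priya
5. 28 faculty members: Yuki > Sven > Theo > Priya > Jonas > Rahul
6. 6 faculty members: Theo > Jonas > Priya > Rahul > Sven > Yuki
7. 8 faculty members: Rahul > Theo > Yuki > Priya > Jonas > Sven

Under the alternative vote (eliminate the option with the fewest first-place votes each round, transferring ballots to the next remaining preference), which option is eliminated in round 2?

Rahul

Round 1: Rahul 22, Yuki 28, Priya 24, Jonas 26, Theo 6, Sven 37. Eliminate Theo.
Round 2: Rahul 22, Yuki 28, Priya 24, Jonas 32, Sven 37. Eliminate Rahul.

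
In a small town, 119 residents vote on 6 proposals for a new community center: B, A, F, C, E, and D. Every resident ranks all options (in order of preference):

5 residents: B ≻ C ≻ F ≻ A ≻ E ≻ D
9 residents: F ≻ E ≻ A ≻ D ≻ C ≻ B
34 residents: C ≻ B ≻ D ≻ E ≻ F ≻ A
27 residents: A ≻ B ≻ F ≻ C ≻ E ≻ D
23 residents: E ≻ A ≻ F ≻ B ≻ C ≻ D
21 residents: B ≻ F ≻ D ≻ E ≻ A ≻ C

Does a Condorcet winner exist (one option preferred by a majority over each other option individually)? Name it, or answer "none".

B vs A: 60–59 for B.
B vs F: 87–32 for B.
B vs C: 76–43 for B.
B vs E: 87–32 for B.
B vs D: 110–9 for B.
B beats every other option head-to-head.

B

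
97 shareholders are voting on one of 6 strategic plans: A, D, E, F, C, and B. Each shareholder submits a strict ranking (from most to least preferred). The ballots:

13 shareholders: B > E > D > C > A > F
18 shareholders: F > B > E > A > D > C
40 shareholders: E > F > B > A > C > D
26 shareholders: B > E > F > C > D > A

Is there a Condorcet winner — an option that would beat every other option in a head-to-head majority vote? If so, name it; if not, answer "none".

none

Checking pairwise contests:
E beats A 97–0.
A beats D 58–39.
B beats E 57–40.
E beats F 79–18.
A beats C 58–39.
F beats B 58–39.
Every option loses at least one head-to-head, so there is no Condorcet winner.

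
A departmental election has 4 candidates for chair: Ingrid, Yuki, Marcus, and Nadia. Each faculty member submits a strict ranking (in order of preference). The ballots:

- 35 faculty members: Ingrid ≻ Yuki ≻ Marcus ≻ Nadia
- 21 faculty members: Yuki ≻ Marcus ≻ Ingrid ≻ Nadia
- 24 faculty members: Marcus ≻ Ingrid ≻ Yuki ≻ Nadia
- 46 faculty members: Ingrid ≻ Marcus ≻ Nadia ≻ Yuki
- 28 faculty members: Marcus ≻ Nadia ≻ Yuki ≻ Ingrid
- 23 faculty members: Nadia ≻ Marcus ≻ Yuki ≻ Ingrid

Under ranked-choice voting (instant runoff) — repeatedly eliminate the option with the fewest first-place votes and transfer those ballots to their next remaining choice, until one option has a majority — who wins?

Marcus

Round 1: Ingrid 81, Yuki 21, Marcus 52, Nadia 23. Eliminate Yuki.
Round 2: Ingrid 81, Marcus 73, Nadia 23. Eliminate Nadia.
Round 3: Ingrid 81, Marcus 96. Marcus has a majority.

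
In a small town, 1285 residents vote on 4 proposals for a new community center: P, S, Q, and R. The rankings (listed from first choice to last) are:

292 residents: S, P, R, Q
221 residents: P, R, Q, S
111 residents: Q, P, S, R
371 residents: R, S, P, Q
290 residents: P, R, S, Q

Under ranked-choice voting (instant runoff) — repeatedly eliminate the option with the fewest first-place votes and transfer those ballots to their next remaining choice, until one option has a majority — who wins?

P

Round 1: P 511, S 292, Q 111, R 371. Eliminate Q.
Round 2: P 622, S 292, R 371. Eliminate S.
Round 3: P 914, R 371. P has a majority.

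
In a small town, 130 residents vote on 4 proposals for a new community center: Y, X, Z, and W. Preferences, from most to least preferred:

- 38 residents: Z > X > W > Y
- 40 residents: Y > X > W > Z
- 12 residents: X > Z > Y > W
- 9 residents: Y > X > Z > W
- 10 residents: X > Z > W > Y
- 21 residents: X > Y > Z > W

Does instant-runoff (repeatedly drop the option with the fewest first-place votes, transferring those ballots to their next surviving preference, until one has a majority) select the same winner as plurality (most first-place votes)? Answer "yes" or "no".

no

Instant-runoff — R1 Y 49, X 43, Z 38, W 0 (W out); R2 Y 49, X 43, Z 38 (Z out); R3 Y 49, X 81 (X winner). Winner: X.
Plurality — first-place votes: Y 49, X 43, Z 38, W 0. Winner: Y.
The two methods disagree.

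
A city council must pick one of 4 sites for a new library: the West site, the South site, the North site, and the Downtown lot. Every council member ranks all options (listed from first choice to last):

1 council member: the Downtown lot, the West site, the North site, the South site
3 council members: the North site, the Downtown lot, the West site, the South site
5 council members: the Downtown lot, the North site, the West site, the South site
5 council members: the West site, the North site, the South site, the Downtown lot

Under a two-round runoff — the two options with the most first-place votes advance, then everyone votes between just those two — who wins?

the Downtown lot

Round 1 first-place votes: the West site 5, the South site 0, the North site 3, the Downtown lot 6.
the Downtown lot and the West site advance.
Runoff: the Downtown lot is preferred to the West site by 9 voters; the West site by 5.
the Downtown lot wins the runoff.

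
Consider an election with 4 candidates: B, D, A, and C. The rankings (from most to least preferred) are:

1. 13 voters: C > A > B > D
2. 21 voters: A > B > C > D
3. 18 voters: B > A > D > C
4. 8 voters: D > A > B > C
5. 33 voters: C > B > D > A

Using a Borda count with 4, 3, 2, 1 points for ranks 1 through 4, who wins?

B: 13·2 + 21·3 + 18·4 + 8·2 + 33·3 = 276
D: 13·1 + 21·1 + 18·2 + 8·4 + 33·2 = 168
A: 13·3 + 21·4 + 18·3 + 8·3 + 33·1 = 234
C: 13·4 + 21·2 + 18·1 + 8·1 + 33·4 = 252
B has the highest Borda score (276).

B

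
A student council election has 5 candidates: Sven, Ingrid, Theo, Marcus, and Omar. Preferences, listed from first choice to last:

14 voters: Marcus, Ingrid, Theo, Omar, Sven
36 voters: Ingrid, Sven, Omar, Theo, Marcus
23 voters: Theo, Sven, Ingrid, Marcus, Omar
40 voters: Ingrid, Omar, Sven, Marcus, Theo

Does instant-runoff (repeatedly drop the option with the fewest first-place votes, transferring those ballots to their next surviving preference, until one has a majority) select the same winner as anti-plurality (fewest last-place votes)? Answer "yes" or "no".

yes

Instant-runoff — R1 Sven 0, Ingrid 76, Theo 23, Marcus 14, Omar 0 (Ingrid winner). Winner: Ingrid.
Anti-plurality — last-place votes: Sven 14, Ingrid 0, Theo 40, Marcus 36, Omar 23. Winner: Ingrid.
The two methods agree.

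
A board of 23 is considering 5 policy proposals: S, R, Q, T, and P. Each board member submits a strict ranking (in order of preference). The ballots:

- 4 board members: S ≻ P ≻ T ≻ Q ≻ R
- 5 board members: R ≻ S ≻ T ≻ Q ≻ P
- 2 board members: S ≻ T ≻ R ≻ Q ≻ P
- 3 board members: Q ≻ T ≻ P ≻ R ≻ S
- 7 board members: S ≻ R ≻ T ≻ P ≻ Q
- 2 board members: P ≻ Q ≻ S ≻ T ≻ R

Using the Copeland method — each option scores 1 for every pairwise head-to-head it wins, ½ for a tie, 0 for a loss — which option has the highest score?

S: beats R, Q, T, and P → score 4.
R: beats Q, T, and P; loses to S → score 3.
Q: loses to S, R, T, and P → score 0.
T: beats Q and P; loses to S and R → score 2.
P: beats Q; loses to S, R, and T → score 1.
S has the best pairwise record.

S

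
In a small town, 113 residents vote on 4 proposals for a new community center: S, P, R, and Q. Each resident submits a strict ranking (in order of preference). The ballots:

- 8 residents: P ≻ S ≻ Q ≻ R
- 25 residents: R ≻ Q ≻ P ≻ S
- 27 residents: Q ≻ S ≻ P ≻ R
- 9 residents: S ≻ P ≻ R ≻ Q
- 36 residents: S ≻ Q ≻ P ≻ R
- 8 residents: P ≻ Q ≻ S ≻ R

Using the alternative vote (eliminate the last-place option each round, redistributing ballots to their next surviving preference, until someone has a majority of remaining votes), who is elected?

Round 1: S 45, P 16, R 25, Q 27. Eliminate P.
Round 2: S 53, R 25, Q 35. Eliminate R.
Round 3: S 53, Q 60. Q has a majority.

Q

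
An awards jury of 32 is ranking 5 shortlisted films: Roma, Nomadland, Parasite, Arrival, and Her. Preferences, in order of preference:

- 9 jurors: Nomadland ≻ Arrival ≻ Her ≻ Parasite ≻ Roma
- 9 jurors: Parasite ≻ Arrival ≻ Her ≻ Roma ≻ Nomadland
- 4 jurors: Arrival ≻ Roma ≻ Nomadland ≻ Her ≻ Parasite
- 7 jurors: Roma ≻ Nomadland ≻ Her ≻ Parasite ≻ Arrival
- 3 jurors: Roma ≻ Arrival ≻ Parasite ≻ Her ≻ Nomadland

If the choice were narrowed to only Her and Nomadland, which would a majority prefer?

Nomadland

Voters preferring Her to Nomadland: 12; preferring Nomadland to Her: 20.
Nomadland wins the head-to-head.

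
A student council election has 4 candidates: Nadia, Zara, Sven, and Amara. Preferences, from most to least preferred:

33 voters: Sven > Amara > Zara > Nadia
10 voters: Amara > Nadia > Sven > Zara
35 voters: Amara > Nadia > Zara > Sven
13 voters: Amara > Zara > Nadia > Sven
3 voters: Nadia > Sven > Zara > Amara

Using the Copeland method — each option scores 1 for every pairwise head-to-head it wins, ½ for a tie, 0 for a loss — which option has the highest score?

Amara

Nadia: beats Zara and Sven; loses to Amara → score 2.
Zara: beats Sven; loses to Nadia and Amara → score 1.
Sven: loses to Nadia, Zara, and Amara → score 0.
Amara: beats Nadia, Zara, and Sven → score 3.
Amara has the best pairwise record.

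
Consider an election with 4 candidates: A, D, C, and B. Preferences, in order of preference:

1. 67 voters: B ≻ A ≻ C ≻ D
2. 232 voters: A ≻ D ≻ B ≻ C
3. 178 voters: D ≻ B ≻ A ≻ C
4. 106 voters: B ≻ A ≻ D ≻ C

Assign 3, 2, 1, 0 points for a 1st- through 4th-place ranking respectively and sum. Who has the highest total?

A

A: 67·2 + 232·3 + 178·1 + 106·2 = 1220
D: 67·0 + 232·2 + 178·3 + 106·1 = 1104
C: 67·1 + 232·0 + 178·0 + 106·0 = 67
B: 67·3 + 232·1 + 178·2 + 106·3 = 1107
A has the highest Borda score (1220).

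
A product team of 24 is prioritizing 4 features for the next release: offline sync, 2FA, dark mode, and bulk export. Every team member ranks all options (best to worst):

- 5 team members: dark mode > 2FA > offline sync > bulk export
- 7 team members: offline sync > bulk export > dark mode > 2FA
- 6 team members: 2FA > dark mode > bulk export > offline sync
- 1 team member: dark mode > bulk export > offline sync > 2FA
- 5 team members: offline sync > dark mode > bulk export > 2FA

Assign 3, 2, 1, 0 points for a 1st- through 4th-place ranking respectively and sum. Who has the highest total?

offline sync: 5·1 + 7·3 + 6·0 + 1·1 + 5·3 = 42
2FA: 5·2 + 7·0 + 6·3 + 1·0 + 5·0 = 28
dark mode: 5·3 + 7·1 + 6·2 + 1·3 + 5·2 = 47
bulk export: 5·0 + 7·2 + 6·1 + 1·2 + 5·1 = 27
dark mode has the highest Borda score (47).

dark mode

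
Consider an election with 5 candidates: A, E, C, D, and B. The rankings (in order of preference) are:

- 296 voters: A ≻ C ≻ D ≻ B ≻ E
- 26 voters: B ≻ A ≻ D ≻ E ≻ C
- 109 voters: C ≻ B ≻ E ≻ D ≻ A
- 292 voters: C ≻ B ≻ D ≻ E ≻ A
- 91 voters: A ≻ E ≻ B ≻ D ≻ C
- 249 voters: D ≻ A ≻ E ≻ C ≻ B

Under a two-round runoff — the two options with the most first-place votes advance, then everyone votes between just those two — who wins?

A

Round 1 first-place votes: A 387, E 0, C 401, D 249, B 26.
C and A advance.
Runoff: C is preferred to A by 401 voters; A by 662.
A wins the runoff.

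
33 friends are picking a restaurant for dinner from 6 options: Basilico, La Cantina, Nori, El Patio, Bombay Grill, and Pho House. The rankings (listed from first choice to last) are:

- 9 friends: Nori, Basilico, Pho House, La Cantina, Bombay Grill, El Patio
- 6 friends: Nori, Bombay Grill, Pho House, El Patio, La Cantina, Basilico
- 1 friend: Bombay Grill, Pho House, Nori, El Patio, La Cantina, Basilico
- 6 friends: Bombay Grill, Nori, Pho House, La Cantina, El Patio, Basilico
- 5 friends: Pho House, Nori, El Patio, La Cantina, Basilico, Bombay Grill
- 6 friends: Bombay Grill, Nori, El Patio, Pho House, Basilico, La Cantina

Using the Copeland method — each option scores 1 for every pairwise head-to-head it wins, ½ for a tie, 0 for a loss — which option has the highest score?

Basilico: loses to La Cantina, Nori, El Patio, Bombay Grill, and Pho House → score 0.
La Cantina: beats Basilico; loses to Nori, El Patio, Bombay Grill, and Pho House → score 1.
Nori: beats Basilico, La Cantina, El Patio, Bombay Grill, and Pho House → score 5.
El Patio: beats Basilico and La Cantina; loses to Nori, Bombay Grill, and Pho House → score 2.
Bombay Grill: beats Basilico, La Cantina, El Patio, and Pho House; loses to Nori → score 4.
Pho House: beats Basilico, La Cantina, and El Patio; loses to Nori and Bombay Grill → score 3.
Nori has the best pairwise record.

Nori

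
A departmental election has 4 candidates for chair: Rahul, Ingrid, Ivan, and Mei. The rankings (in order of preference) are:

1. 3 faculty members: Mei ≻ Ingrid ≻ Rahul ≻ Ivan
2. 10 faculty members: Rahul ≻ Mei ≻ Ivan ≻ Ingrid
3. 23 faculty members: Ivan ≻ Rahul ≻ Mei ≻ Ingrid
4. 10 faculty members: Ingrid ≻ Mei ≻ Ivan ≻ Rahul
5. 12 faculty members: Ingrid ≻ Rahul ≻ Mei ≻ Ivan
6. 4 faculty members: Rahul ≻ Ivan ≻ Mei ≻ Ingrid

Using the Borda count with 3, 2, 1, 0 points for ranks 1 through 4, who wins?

Rahul

Rahul: 3·1 + 10·3 + 23·2 + 10·0 + 12·2 + 4·3 = 115
Ingrid: 3·2 + 10·0 + 23·0 + 10·3 + 12·3 + 4·0 = 72
Ivan: 3·0 + 10·1 + 23·3 + 10·1 + 12·0 + 4·2 = 97
Mei: 3·3 + 10·2 + 23·1 + 10·2 + 12·1 + 4·1 = 88
Rahul has the highest Borda score (115).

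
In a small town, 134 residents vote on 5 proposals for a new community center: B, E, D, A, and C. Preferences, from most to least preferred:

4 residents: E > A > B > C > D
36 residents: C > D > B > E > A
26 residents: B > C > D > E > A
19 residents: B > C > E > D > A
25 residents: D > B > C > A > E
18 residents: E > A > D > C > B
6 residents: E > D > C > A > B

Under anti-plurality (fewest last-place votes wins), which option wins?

C

Last-place votes: B 24, E 25, D 4, A 81, C 0.
C is ranked last by the fewest voters, so C wins.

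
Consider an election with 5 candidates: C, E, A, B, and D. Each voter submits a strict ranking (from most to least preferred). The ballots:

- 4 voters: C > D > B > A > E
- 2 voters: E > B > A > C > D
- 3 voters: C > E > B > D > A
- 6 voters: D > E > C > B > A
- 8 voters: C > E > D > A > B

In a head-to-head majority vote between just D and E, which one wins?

Voters preferring D to E: 10; preferring E to D: 13.
E wins the head-to-head.

E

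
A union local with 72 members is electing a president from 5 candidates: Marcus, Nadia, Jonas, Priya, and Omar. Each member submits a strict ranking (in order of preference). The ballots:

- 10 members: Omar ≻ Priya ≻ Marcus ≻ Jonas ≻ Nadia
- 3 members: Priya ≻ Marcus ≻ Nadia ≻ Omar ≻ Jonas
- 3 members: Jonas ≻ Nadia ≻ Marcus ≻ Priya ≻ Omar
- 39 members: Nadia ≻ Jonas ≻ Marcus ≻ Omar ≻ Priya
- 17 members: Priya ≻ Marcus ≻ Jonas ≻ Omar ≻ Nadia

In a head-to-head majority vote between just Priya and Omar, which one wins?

Voters preferring Priya to Omar: 23; preferring Omar to Priya: 49.
Omar wins the head-to-head.

Omar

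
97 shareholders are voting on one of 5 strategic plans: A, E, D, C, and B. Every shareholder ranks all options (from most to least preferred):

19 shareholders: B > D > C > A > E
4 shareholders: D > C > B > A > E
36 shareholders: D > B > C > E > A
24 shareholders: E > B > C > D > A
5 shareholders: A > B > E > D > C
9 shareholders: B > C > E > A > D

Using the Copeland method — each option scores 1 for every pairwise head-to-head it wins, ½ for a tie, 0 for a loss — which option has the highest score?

B

A: loses to E, D, C, and B → score 0.
E: beats A; loses to D, C, and B → score 1.
D: beats A, E, and C; loses to B → score 3.
C: beats A and E; loses to D and B → score 2.
B: beats A, E, D, and C → score 4.
B has the best pairwise record.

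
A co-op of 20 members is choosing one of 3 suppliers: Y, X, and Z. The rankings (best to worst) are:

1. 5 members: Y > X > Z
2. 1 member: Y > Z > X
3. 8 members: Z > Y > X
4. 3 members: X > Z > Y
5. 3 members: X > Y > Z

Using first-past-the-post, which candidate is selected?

Z

First-place votes: Y 6, X 6, Z 8.
Z has the most first-place votes.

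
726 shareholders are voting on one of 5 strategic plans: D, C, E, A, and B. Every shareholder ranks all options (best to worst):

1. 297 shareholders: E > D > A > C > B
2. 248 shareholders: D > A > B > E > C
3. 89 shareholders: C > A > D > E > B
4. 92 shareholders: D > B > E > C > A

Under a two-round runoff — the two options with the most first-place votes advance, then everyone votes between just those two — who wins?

D

Round 1 first-place votes: D 340, C 89, E 297, A 0, B 0.
D and E advance.
Runoff: D is preferred to E by 429 voters; E by 297.
D wins the runoff.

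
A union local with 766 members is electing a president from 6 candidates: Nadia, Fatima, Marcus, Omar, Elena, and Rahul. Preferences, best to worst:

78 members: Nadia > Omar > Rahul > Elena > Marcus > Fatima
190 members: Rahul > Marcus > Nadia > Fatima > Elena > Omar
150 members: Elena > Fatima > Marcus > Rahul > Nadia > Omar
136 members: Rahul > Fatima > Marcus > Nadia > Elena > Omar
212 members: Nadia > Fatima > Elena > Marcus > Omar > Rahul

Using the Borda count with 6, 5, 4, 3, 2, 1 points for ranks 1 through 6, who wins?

Nadia

Nadia: 78·6 + 190·4 + 150·2 + 136·3 + 212·6 = 3208
Fatima: 78·1 + 190·3 + 150·5 + 136·5 + 212·5 = 3138
Marcus: 78·2 + 190·5 + 150·4 + 136·4 + 212·3 = 2886
Omar: 78·5 + 190·1 + 150·1 + 136·1 + 212·2 = 1290
Elena: 78·3 + 190·2 + 150·6 + 136·2 + 212·4 = 2634
Rahul: 78·4 + 190·6 + 150·3 + 136·6 + 212·1 = 2930
Nadia has the highest Borda score (3208).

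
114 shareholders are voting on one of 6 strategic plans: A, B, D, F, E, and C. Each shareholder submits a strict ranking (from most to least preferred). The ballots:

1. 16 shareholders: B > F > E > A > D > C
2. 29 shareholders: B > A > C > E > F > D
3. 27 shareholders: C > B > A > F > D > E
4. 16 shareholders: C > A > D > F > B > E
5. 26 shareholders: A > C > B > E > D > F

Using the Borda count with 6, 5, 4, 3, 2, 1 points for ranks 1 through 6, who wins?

B

A: 16·3 + 29·5 + 27·4 + 16·5 + 26·6 = 537
B: 16·6 + 29·6 + 27·5 + 16·2 + 26·4 = 541
D: 16·2 + 29·1 + 27·2 + 16·4 + 26·2 = 231
F: 16·5 + 29·2 + 27·3 + 16·3 + 26·1 = 293
E: 16·4 + 29·3 + 27·1 + 16·1 + 26·3 = 272
C: 16·1 + 29·4 + 27·6 + 16·6 + 26·5 = 520
B has the highest Borda score (541).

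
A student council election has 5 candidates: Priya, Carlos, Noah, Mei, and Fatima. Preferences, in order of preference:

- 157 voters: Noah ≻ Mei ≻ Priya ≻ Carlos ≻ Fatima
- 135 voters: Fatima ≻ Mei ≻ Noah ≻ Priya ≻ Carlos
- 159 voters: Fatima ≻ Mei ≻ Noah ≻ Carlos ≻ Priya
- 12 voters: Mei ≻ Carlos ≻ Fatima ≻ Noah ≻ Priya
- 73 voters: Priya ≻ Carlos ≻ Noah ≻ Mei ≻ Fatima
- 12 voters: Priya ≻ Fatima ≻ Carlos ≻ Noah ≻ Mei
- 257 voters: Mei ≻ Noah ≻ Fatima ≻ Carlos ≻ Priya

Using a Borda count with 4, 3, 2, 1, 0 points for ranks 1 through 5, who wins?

Mei

Priya: 157·2 + 135·1 + 159·0 + 12·0 + 73·4 + 12·4 + 257·0 = 789
Carlos: 157·1 + 135·0 + 159·1 + 12·3 + 73·3 + 12·2 + 257·1 = 852
Noah: 157·4 + 135·2 + 159·2 + 12·1 + 73·2 + 12·1 + 257·3 = 2157
Mei: 157·3 + 135·3 + 159·3 + 12·4 + 73·1 + 12·0 + 257·4 = 2502
Fatima: 157·0 + 135·4 + 159·4 + 12·2 + 73·0 + 12·3 + 257·2 = 1750
Mei has the highest Borda score (2502).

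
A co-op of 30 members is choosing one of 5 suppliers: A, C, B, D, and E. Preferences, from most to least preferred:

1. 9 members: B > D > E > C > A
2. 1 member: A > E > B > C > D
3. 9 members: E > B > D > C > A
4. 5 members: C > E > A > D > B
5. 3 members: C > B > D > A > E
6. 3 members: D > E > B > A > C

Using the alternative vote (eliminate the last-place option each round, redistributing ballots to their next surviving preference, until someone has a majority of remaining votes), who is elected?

E

Round 1: A 1, C 8, B 9, D 3, E 9. Eliminate A.
Round 2: C 8, B 9, D 3, E 10. Eliminate D.
Round 3: C 8, B 9, E 13. Eliminate C.
Round 4: B 12, E 18. E has a majority.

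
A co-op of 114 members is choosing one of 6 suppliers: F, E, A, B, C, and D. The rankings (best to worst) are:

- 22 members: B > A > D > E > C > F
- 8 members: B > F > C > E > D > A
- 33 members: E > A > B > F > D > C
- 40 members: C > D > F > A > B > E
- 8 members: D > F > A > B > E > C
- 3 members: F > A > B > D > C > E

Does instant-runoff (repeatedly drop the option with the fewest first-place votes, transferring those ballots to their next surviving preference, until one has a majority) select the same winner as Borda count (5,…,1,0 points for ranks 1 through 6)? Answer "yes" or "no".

no

Instant-runoff — R1 F 3, E 33, A 0, B 30, C 40, D 8 (A out); R2 F 3, E 33, B 30, C 40, D 8 (F out); R3 E 33, B 33, C 40, D 8 (D out); R4 E 33, B 41, C 40 (E out); R5 B 74, C 40 (B winner). Winner: B.
Borda — scores: F 265, E 233, A 336, B 314, C 249, D 313. Winner: A.
The two methods disagree.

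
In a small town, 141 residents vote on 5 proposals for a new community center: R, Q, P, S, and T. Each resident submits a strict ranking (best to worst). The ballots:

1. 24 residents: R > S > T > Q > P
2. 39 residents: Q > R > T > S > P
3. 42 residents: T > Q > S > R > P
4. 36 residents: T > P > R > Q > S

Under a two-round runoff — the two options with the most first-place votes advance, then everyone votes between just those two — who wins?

Round 1 first-place votes: R 24, Q 39, P 0, S 0, T 78.
T and Q advance.
Runoff: T is preferred to Q by 102 voters; Q by 39.
T wins the runoff.

T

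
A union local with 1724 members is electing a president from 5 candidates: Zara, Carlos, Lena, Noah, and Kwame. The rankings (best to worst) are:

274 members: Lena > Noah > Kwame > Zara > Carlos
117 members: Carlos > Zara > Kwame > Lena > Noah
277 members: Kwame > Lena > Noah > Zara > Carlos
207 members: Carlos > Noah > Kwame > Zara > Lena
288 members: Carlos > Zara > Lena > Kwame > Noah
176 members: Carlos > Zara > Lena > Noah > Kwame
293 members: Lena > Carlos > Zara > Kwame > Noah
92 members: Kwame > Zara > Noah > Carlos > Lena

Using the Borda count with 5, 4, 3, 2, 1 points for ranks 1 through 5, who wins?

Zara: 274·2 + 117·4 + 277·2 + 207·2 + 288·4 + 176·4 + 293·3 + 92·4 = 5087
Carlos: 274·1 + 117·5 + 277·1 + 207·5 + 288·5 + 176·5 + 293·4 + 92·2 = 5847
Lena: 274·5 + 117·2 + 277·4 + 207·1 + 288·3 + 176·3 + 293·5 + 92·1 = 5868
Noah: 274·4 + 117·1 + 277·3 + 207·4 + 288·1 + 176·2 + 293·1 + 92·3 = 4081
Kwame: 274·3 + 117·3 + 277·5 + 207·3 + 288·2 + 176·1 + 293·2 + 92·5 = 4977
Lena has the highest Borda score (5868).

Lena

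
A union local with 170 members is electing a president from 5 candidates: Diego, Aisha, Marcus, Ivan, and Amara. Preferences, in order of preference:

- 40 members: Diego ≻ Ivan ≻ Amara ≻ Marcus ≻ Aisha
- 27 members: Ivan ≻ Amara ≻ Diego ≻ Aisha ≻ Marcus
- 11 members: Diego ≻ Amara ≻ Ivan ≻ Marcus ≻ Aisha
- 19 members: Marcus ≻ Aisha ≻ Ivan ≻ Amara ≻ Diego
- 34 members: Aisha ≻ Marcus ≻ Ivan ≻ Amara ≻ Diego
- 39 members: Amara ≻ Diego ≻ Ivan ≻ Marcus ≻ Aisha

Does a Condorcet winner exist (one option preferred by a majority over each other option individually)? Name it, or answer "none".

none

Checking pairwise contests:
Amara beats Diego 119–51.
Diego beats Aisha 117–53.
Diego beats Marcus 117–53.
Diego beats Ivan 90–80.
Ivan beats Amara 120–50.
Every option loses at least one head-to-head, so there is no Condorcet winner.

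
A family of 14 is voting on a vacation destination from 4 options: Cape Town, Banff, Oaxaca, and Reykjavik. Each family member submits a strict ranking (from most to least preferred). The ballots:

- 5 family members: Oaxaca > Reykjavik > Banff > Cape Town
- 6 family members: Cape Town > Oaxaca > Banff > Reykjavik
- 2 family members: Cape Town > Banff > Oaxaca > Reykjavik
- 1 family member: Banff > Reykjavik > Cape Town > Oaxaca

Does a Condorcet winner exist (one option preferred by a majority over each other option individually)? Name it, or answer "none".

Cape Town vs Banff: 8–6 for Cape Town.
Cape Town vs Oaxaca: 9–5 for Cape Town.
Cape Town vs Reykjavik: 8–6 for Cape Town.
Cape Town beats every other option head-to-head.

Cape Town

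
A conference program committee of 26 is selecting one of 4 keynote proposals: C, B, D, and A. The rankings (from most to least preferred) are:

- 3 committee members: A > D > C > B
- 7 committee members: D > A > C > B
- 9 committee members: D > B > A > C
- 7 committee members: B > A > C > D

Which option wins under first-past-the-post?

First-place votes: C 0, B 7, D 16, A 3.
D has the most first-place votes.

D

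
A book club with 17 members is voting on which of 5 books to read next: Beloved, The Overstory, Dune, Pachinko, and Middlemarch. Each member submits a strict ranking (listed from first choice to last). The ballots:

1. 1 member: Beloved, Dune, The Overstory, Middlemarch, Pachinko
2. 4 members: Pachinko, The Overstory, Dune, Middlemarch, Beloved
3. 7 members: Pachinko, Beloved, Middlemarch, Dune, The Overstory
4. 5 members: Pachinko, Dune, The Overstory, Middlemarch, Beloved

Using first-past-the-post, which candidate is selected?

Pachinko

First-place votes: Beloved 1, The Overstory 0, Dune 0, Pachinko 16, Middlemarch 0.
Pachinko has the most first-place votes.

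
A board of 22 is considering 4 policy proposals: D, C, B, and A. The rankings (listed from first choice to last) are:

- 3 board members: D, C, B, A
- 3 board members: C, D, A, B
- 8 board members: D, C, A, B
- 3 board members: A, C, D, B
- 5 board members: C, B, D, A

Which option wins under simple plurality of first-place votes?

First-place votes: D 11, C 8, B 0, A 3.
D has the most first-place votes.

D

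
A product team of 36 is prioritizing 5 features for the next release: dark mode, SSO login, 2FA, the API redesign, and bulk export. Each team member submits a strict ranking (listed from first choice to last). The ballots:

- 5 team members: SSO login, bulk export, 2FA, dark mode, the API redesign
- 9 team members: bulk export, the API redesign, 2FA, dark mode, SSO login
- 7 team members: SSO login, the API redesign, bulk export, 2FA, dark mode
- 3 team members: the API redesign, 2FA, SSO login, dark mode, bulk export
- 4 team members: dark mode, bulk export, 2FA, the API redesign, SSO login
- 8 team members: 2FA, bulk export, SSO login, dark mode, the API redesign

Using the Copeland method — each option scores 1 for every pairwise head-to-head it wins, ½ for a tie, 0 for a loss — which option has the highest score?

bulk export

dark mode: loses to SSO login, 2FA, the API redesign, and bulk export → score 0.
SSO login: beats dark mode and the API redesign; loses to 2FA and bulk export → score 2.
2FA: beats dark mode and SSO login; loses to the API redesign and bulk export → score 2.
the API redesign: beats dark mode and 2FA; loses to SSO login and bulk export → score 2.
bulk export: beats dark mode, SSO login, 2FA, and the API redesign → score 4.
bulk export has the best pairwise record.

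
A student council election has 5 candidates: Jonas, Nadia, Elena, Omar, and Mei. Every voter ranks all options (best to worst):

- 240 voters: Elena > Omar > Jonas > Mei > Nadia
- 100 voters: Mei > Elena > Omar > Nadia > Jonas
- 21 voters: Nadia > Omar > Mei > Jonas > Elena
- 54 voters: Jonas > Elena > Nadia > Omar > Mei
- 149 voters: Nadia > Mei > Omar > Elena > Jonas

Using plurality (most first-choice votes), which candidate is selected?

Elena

First-place votes: Jonas 54, Nadia 170, Elena 240, Omar 0, Mei 100.
Elena has the most first-place votes.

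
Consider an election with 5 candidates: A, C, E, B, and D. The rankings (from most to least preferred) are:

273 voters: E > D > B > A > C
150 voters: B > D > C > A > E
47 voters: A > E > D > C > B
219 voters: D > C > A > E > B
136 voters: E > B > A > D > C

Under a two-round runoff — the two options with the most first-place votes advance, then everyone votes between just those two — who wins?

E

Round 1 first-place votes: A 47, C 0, E 409, B 150, D 219.
E and D advance.
Runoff: E is preferred to D by 456 voters; D by 369.
E wins the runoff.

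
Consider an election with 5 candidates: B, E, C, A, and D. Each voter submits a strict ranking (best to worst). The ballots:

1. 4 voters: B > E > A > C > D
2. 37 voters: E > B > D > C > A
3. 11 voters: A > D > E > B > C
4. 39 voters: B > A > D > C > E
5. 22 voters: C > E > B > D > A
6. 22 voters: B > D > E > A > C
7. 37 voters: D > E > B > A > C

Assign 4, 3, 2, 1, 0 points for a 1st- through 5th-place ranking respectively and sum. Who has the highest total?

B: 4·4 + 37·3 + 11·1 + 39·4 + 22·2 + 22·4 + 37·2 = 500
E: 4·3 + 37·4 + 11·2 + 39·0 + 22·3 + 22·2 + 37·3 = 403
C: 4·1 + 37·1 + 11·0 + 39·1 + 22·4 + 22·0 + 37·0 = 168
A: 4·2 + 37·0 + 11·4 + 39·3 + 22·0 + 22·1 + 37·1 = 228
D: 4·0 + 37·2 + 11·3 + 39·2 + 22·1 + 22·3 + 37·4 = 421
B has the highest Borda score (500).

B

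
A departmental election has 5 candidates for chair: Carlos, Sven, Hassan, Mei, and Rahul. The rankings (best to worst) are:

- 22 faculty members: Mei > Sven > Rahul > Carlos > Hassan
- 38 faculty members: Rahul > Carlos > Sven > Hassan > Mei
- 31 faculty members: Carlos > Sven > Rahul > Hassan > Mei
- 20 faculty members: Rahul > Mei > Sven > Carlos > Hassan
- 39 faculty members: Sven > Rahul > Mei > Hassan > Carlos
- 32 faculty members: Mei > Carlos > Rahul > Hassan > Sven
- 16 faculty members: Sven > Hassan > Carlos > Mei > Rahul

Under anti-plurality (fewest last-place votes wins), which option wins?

Rahul

Last-place votes: Carlos 39, Sven 32, Hassan 42, Mei 69, Rahul 16.
Rahul is ranked last by the fewest voters, so Rahul wins.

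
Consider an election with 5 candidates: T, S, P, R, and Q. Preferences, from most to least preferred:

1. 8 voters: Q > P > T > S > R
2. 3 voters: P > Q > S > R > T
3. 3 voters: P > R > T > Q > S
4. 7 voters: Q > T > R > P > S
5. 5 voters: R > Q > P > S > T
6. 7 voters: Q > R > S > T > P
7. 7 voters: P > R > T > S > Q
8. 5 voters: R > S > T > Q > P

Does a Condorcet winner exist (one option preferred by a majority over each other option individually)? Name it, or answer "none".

Q

Q vs T: 30–15 for Q.
Q vs S: 33–12 for Q.
Q vs P: 32–13 for Q.
Q vs R: 25–20 for Q.
Q beats every other option head-to-head.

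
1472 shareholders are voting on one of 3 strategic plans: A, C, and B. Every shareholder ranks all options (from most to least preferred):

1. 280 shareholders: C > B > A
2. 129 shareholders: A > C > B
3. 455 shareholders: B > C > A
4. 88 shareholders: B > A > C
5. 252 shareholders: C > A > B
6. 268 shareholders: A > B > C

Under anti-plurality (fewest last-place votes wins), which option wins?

C

Last-place votes: A 735, C 356, B 381.
C is ranked last by the fewest voters, so C wins.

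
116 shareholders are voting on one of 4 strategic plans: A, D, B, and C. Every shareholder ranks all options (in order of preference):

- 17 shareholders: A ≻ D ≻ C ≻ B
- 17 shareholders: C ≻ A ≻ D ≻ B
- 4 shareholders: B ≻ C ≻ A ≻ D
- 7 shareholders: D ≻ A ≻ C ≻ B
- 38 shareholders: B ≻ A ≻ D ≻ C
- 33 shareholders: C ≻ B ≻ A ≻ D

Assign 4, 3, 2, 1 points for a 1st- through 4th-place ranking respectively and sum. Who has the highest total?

A

A: 17·4 + 17·3 + 4·2 + 7·3 + 38·3 + 33·2 = 328
D: 17·3 + 17·2 + 4·1 + 7·4 + 38·2 + 33·1 = 226
B: 17·1 + 17·1 + 4·4 + 7·1 + 38·4 + 33·3 = 308
C: 17·2 + 17·4 + 4·3 + 7·2 + 38·1 + 33·4 = 298
A has the highest Borda score (328).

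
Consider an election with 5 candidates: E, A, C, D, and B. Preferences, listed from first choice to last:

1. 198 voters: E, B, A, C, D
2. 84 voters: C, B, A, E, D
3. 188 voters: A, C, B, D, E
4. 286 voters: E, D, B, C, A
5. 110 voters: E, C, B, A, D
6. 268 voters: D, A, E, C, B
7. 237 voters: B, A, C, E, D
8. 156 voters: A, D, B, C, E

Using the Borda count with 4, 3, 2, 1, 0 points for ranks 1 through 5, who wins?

A

E: 198·4 + 84·1 + 188·0 + 286·4 + 110·4 + 268·2 + 237·1 + 156·0 = 3233
A: 198·2 + 84·2 + 188·4 + 286·0 + 110·1 + 268·3 + 237·3 + 156·4 = 3565
C: 198·1 + 84·4 + 188·3 + 286·1 + 110·3 + 268·1 + 237·2 + 156·1 = 2612
D: 198·0 + 84·0 + 188·1 + 286·3 + 110·0 + 268·4 + 237·0 + 156·3 = 2586
B: 198·3 + 84·3 + 188·2 + 286·2 + 110·2 + 268·0 + 237·4 + 156·2 = 3274
A has the highest Borda score (3565).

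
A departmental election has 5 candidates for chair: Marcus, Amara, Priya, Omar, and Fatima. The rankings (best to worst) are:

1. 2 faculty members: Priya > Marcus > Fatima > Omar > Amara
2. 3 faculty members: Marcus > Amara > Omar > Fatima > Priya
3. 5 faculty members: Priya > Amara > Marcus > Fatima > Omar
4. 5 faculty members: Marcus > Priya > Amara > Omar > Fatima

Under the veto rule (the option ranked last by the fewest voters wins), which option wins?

Marcus

Last-place votes: Marcus 0, Amara 2, Priya 3, Omar 5, Fatima 5.
Marcus is ranked last by the fewest voters, so Marcus wins.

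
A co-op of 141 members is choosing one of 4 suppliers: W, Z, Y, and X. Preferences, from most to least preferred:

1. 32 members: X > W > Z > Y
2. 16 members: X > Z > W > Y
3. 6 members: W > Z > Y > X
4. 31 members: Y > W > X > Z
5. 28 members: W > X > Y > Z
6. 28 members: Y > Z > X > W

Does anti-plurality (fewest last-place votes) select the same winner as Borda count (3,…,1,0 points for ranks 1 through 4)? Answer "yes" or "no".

Anti-plurality — last-place votes: W 28, Z 59, Y 48, X 6. Winner: X.
Borda — scores: W 244, Z 132, Y 211, X 259. Winner: X.
The two methods agree.

yes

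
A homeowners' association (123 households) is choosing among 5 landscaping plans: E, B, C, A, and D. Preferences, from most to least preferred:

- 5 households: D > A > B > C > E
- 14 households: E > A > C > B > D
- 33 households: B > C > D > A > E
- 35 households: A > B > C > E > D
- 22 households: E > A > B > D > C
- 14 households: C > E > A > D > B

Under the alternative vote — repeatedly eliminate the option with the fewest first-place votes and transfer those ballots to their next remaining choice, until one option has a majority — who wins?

Round 1: E 36, B 33, C 14, A 35, D 5. Eliminate D.
Round 2: E 36, B 33, C 14, A 40. Eliminate C.
Round 3: E 50, B 33, A 40. Eliminate B.
Round 4: E 50, A 73. A has a majority.

A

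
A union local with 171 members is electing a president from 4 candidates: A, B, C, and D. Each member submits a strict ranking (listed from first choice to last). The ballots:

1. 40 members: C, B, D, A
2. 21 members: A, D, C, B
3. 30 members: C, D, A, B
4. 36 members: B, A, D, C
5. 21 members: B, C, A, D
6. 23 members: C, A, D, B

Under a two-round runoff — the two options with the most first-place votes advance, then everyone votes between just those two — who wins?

C

Round 1 first-place votes: A 21, B 57, C 93, D 0.
C and B advance.
Runoff: C is preferred to B by 114 voters; B by 57.
C wins the runoff.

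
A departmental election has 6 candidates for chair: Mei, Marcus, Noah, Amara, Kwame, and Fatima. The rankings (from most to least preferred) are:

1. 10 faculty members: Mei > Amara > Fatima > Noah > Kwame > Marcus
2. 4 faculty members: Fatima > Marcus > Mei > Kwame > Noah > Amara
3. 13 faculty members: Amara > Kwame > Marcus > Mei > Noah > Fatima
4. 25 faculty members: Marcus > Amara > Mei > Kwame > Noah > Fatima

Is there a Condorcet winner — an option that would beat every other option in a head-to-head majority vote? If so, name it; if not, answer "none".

Marcus

Marcus vs Mei: 42–10 for Marcus.
Marcus vs Noah: 42–10 for Marcus.
Marcus vs Amara: 29–23 for Marcus.
Marcus vs Kwame: 29–23 for Marcus.
Marcus vs Fatima: 38–14 for Marcus.
Marcus beats every other option head-to-head.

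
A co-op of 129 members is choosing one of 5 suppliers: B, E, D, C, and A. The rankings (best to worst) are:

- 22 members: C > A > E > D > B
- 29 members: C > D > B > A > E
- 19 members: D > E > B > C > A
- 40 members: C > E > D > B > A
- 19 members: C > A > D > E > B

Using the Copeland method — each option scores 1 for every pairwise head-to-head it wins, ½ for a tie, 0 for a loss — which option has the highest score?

B: beats A; loses to E, D, and C → score 1.
E: beats B; loses to D, C, and A → score 1.
D: beats B, E, and A; loses to C → score 3.
C: beats B, E, D, and A → score 4.
A: beats E; loses to B, D, and C → score 1.
C has the best pairwise record.

C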